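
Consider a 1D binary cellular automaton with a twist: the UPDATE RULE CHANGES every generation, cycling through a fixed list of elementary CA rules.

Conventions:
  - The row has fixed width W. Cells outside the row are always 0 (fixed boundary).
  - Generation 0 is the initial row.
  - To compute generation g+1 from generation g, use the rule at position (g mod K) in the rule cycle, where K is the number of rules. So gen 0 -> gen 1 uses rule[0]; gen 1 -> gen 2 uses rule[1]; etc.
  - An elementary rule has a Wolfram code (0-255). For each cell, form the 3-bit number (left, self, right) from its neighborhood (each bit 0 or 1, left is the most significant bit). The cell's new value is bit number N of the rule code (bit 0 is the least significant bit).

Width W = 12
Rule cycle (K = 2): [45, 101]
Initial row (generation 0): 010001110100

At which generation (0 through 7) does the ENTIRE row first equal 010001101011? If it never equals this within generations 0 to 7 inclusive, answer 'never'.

Answer: never

Derivation:
Gen 0: 010001110100
Gen 1 (rule 45): 010101001101
Gen 2 (rule 101): 011111000111
Gen 3 (rule 45): 010000010100
Gen 4 (rule 101): 010111011101
Gen 5 (rule 45): 011100110011
Gen 6 (rule 101): 000100010001
Gen 7 (rule 45): 110101010101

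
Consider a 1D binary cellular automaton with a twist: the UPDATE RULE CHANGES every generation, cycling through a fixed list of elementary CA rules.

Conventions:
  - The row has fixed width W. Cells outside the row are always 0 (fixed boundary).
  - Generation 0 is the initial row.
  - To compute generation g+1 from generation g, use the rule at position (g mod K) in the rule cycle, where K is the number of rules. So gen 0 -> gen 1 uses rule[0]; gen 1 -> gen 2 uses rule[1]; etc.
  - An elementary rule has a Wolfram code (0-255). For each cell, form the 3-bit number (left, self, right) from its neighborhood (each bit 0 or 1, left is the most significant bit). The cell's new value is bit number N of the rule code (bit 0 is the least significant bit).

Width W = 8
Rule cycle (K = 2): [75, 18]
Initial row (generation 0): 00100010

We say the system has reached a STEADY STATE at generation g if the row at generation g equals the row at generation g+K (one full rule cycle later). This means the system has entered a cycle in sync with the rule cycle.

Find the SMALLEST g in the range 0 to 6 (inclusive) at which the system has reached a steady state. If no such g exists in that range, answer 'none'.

Answer: 4

Derivation:
Gen 0: 00100010
Gen 1 (rule 75): 11001100
Gen 2 (rule 18): 00110010
Gen 3 (rule 75): 11110100
Gen 4 (rule 18): 00000010
Gen 5 (rule 75): 11111100
Gen 6 (rule 18): 00000010
Gen 7 (rule 75): 11111100
Gen 8 (rule 18): 00000010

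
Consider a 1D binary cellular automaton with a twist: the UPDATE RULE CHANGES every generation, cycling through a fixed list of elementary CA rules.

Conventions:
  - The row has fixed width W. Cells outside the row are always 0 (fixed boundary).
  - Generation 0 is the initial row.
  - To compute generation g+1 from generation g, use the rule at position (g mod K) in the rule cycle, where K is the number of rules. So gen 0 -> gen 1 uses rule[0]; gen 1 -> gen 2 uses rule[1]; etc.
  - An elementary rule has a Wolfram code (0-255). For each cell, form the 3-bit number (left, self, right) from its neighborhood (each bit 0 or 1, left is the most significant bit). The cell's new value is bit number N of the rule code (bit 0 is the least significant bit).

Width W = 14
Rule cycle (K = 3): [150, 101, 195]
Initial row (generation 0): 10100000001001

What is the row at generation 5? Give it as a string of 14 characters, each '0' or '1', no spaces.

Answer: 00100101100111

Derivation:
Gen 0: 10100000001001
Gen 1 (rule 150): 10110000011111
Gen 2 (rule 101): 11010111000001
Gen 3 (rule 195): 01000011011110
Gen 4 (rule 150): 11100100001101
Gen 5 (rule 101): 00100101100111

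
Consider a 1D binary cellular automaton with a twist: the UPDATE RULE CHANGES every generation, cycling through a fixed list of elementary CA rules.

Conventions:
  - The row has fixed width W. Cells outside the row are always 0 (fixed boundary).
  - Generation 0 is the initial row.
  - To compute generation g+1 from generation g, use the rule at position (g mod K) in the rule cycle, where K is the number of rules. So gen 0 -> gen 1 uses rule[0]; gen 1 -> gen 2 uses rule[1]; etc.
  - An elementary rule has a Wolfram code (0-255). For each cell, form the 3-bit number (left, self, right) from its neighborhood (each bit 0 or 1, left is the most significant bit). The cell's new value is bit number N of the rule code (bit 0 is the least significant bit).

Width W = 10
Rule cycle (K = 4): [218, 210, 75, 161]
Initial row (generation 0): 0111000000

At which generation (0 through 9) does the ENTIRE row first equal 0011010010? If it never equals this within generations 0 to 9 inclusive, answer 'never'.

Gen 0: 0111000000
Gen 1 (rule 218): 1111100000
Gen 2 (rule 210): 0111110000
Gen 3 (rule 75): 1100010111
Gen 4 (rule 161): 0001001010
Gen 5 (rule 218): 0010110001
Gen 6 (rule 210): 0100011010
Gen 7 (rule 75): 1001111000
Gen 8 (rule 161): 0000110011
Gen 9 (rule 218): 0001111111

Answer: never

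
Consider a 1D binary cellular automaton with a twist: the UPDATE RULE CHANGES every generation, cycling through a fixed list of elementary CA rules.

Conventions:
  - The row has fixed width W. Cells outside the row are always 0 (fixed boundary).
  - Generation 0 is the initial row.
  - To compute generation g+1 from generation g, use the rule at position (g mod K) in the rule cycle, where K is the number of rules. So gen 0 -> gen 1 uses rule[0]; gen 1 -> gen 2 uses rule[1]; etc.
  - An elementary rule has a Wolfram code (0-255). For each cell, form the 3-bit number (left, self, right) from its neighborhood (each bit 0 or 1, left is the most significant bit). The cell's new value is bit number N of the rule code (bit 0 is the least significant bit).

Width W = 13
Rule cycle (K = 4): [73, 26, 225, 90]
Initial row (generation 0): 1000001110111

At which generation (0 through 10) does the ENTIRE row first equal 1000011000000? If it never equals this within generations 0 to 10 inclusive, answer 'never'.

Answer: never

Derivation:
Gen 0: 1000001110111
Gen 1 (rule 73): 0011101010101
Gen 2 (rule 26): 0110000000000
Gen 3 (rule 225): 0010111111111
Gen 4 (rule 90): 0100100000001
Gen 5 (rule 73): 0000001111100
Gen 6 (rule 26): 0000011000010
Gen 7 (rule 225): 1111001011000
Gen 8 (rule 90): 1001110011100
Gen 9 (rule 73): 0001010010101
Gen 10 (rule 26): 0010001100000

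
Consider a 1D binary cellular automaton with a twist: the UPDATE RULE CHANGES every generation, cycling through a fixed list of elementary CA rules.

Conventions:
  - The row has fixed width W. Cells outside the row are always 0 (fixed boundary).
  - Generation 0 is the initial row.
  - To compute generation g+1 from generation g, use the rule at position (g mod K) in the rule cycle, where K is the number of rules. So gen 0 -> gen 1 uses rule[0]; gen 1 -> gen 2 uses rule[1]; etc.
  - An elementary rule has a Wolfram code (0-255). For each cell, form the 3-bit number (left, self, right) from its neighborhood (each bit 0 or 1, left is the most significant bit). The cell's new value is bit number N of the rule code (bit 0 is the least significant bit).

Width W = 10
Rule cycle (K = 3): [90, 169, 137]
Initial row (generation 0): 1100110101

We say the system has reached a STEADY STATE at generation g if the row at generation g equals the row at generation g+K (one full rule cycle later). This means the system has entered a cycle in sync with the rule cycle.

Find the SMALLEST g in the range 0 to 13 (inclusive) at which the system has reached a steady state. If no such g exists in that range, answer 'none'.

Gen 0: 1100110101
Gen 1 (rule 90): 1111110000
Gen 2 (rule 169): 1111100111
Gen 3 (rule 137): 1111000110
Gen 4 (rule 90): 1001101111
Gen 5 (rule 169): 0001011110
Gen 6 (rule 137): 1100011100
Gen 7 (rule 90): 1110110110
Gen 8 (rule 169): 1101101100
Gen 9 (rule 137): 1001001001
Gen 10 (rule 90): 0110110110
Gen 11 (rule 169): 0101101100
Gen 12 (rule 137): 0001001001
Gen 13 (rule 90): 0010110110
Gen 14 (rule 169): 1001101100
Gen 15 (rule 137): 0001001001
Gen 16 (rule 90): 0010110110

Answer: 12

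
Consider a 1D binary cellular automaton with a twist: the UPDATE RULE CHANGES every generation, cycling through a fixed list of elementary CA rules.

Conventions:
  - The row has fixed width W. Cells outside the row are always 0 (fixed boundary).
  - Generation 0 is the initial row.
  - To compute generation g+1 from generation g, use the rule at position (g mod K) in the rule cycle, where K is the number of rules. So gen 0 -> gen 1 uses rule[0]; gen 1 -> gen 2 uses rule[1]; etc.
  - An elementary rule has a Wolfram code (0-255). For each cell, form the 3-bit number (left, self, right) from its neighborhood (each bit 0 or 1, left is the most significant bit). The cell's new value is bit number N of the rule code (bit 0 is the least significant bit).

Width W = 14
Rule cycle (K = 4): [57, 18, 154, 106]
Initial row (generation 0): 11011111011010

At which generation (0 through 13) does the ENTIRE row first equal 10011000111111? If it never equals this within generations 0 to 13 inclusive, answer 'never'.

Answer: 5

Derivation:
Gen 0: 11011111011010
Gen 1 (rule 57): 10110000110101
Gen 2 (rule 18): 00001001000000
Gen 3 (rule 154): 00010110100000
Gen 4 (rule 106): 00101111000000
Gen 5 (rule 57): 10011000111111
Gen 6 (rule 18): 01100101000000
Gen 7 (rule 154): 11011000100000
Gen 8 (rule 106): 11111001000000
Gen 9 (rule 57): 10000100111111
Gen 10 (rule 18): 01001011000000
Gen 11 (rule 154): 10110010100000
Gen 12 (rule 106): 01110101000000
Gen 13 (rule 57): 01001010111111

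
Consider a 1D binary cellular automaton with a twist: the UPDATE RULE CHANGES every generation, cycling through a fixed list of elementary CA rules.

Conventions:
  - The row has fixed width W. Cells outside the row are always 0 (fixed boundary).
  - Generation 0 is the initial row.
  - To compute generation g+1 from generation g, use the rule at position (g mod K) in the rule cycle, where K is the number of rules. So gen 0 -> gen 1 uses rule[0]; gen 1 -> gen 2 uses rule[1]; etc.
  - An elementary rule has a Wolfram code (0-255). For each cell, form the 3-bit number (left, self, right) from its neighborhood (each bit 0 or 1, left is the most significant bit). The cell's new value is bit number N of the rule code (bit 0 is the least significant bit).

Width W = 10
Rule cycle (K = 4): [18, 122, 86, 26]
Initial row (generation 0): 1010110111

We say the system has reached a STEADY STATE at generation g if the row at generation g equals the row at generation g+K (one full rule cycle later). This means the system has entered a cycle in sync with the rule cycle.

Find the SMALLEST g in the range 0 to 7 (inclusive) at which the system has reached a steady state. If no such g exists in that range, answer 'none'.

Answer: 1

Derivation:
Gen 0: 1010110111
Gen 1 (rule 18): 0000000000
Gen 2 (rule 122): 0000000000
Gen 3 (rule 86): 0000000000
Gen 4 (rule 26): 0000000000
Gen 5 (rule 18): 0000000000
Gen 6 (rule 122): 0000000000
Gen 7 (rule 86): 0000000000
Gen 8 (rule 26): 0000000000
Gen 9 (rule 18): 0000000000
Gen 10 (rule 122): 0000000000
Gen 11 (rule 86): 0000000000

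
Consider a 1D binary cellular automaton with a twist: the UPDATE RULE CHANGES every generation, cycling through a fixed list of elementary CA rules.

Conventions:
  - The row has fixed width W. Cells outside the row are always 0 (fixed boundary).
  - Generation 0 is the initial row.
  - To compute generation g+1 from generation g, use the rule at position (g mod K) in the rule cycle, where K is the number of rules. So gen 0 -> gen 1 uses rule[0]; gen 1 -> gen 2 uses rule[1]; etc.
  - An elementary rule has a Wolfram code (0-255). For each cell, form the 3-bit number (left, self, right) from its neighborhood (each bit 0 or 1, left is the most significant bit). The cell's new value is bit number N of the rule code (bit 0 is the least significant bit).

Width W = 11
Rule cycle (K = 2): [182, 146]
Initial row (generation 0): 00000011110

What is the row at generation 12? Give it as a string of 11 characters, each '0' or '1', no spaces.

Answer: 10111000110

Derivation:
Gen 0: 00000011110
Gen 1 (rule 182): 00000101101
Gen 2 (rule 146): 00001000000
Gen 3 (rule 182): 00011100000
Gen 4 (rule 146): 00101010000
Gen 5 (rule 182): 01111111000
Gen 6 (rule 146): 10111110100
Gen 7 (rule 182): 11011101110
Gen 8 (rule 146): 00001000101
Gen 9 (rule 182): 00011101111
Gen 10 (rule 146): 00101000110
Gen 11 (rule 182): 01111101001
Gen 12 (rule 146): 10111000110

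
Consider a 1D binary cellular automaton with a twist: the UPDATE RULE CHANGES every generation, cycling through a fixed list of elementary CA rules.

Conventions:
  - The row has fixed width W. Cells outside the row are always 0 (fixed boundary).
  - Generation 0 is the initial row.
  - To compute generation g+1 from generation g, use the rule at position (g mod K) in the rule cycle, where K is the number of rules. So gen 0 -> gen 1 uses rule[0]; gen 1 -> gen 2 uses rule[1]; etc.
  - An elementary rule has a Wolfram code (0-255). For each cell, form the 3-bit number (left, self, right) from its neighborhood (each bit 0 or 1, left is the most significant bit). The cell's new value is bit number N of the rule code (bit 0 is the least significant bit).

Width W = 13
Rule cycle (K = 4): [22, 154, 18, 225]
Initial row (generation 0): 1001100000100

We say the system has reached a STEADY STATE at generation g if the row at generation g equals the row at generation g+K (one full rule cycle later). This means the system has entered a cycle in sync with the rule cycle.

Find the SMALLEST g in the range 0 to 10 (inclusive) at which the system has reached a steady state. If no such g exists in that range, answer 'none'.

Gen 0: 1001100000100
Gen 1 (rule 22): 1110010001110
Gen 2 (rule 154): 1101101011101
Gen 3 (rule 18): 0000000000000
Gen 4 (rule 225): 1111111111111
Gen 5 (rule 22): 0000000000000
Gen 6 (rule 154): 0000000000000
Gen 7 (rule 18): 0000000000000
Gen 8 (rule 225): 1111111111111
Gen 9 (rule 22): 0000000000000
Gen 10 (rule 154): 0000000000000
Gen 11 (rule 18): 0000000000000
Gen 12 (rule 225): 1111111111111
Gen 13 (rule 22): 0000000000000
Gen 14 (rule 154): 0000000000000

Answer: 3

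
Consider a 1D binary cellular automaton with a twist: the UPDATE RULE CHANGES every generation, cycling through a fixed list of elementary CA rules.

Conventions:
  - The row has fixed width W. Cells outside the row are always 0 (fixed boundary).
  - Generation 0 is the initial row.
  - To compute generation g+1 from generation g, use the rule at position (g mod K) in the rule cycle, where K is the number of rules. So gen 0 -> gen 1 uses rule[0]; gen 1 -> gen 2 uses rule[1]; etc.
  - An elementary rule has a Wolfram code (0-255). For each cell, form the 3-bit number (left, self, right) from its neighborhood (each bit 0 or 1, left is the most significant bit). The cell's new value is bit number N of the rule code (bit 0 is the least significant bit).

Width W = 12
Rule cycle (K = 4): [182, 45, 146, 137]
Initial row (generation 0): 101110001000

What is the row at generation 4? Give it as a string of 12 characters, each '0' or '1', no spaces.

Answer: 110111000000

Derivation:
Gen 0: 101110001000
Gen 1 (rule 182): 110101011100
Gen 2 (rule 45): 101111110001
Gen 3 (rule 146): 000111101010
Gen 4 (rule 137): 110111000000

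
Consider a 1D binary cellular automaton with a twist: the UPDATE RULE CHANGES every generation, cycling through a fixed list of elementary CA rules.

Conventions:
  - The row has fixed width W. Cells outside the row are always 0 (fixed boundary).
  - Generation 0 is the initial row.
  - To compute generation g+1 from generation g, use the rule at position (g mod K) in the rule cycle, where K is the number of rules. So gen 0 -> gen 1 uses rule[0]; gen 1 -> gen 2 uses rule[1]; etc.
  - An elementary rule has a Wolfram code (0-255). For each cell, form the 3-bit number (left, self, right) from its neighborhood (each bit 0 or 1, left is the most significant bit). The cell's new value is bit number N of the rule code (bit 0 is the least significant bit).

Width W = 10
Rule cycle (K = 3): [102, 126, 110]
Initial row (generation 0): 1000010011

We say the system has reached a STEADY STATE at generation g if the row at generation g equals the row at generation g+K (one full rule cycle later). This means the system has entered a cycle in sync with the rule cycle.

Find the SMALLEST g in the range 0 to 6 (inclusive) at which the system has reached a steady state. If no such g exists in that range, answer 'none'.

Gen 0: 1000010011
Gen 1 (rule 102): 1000110101
Gen 2 (rule 126): 1101111111
Gen 3 (rule 110): 1111000001
Gen 4 (rule 102): 0001000011
Gen 5 (rule 126): 0011100111
Gen 6 (rule 110): 0110101101
Gen 7 (rule 102): 1011110111
Gen 8 (rule 126): 1110011101
Gen 9 (rule 110): 1010110111

Answer: none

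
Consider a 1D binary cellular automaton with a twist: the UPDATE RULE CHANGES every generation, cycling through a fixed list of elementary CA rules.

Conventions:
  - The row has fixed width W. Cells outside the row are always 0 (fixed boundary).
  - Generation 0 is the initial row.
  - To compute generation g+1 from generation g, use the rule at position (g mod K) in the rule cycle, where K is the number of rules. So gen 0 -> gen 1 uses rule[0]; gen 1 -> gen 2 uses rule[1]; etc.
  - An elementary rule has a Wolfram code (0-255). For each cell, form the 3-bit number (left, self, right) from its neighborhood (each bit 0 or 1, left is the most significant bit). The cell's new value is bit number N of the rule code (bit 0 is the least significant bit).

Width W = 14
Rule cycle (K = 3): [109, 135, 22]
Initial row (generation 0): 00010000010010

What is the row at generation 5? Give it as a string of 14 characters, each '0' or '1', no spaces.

Answer: 10101111110101

Derivation:
Gen 0: 00010000010010
Gen 1 (rule 109): 11010111010010
Gen 2 (rule 135): 00010010010110
Gen 3 (rule 22): 00111111110001
Gen 4 (rule 109): 10100000010101
Gen 5 (rule 135): 10101111110101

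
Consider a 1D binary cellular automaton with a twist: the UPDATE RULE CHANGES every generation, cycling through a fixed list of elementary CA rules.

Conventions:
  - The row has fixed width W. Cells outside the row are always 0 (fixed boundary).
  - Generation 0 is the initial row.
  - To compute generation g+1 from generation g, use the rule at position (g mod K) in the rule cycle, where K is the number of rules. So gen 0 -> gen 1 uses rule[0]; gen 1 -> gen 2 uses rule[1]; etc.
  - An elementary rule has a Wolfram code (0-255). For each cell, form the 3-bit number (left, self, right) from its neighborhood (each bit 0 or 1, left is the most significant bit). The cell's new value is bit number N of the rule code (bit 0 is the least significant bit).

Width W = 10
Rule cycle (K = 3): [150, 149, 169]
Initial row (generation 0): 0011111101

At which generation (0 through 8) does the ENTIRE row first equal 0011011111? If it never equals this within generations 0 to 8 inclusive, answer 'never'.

Answer: never

Derivation:
Gen 0: 0011111101
Gen 1 (rule 150): 0101111001
Gen 2 (rule 149): 0100110101
Gen 3 (rule 169): 0000101010
Gen 4 (rule 150): 0001101011
Gen 5 (rule 149): 1100001000
Gen 6 (rule 169): 1001100011
Gen 7 (rule 150): 1110010100
Gen 8 (rule 149): 0101010111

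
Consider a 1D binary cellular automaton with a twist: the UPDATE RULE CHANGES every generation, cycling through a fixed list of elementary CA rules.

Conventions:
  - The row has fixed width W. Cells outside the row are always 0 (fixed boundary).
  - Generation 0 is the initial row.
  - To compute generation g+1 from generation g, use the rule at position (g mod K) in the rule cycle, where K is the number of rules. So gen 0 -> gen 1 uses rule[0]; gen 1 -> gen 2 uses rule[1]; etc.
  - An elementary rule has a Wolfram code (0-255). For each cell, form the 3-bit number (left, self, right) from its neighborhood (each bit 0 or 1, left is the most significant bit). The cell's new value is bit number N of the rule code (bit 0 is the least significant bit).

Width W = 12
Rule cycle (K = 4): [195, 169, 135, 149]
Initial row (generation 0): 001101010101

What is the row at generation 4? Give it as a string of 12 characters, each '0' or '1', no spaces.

Gen 0: 001101010101
Gen 1 (rule 195): 110100000000
Gen 2 (rule 169): 101001111111
Gen 3 (rule 135): 101010111110
Gen 4 (rule 149): 101010011101

Answer: 101010011101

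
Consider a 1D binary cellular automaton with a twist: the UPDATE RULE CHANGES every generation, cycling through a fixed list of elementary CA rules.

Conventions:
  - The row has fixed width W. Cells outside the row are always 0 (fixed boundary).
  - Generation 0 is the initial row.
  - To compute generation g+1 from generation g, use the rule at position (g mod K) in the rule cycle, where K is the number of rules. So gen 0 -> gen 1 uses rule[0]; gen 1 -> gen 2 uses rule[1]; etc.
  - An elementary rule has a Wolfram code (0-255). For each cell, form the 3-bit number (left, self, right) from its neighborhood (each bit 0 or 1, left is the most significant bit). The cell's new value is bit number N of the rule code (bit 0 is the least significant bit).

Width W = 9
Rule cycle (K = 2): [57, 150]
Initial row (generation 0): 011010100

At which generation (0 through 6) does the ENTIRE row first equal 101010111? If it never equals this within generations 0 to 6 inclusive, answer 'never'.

Gen 0: 011010100
Gen 1 (rule 57): 010101011
Gen 2 (rule 150): 110101000
Gen 3 (rule 57): 101010111
Gen 4 (rule 150): 101010010
Gen 5 (rule 57): 010101001
Gen 6 (rule 150): 110101111

Answer: 3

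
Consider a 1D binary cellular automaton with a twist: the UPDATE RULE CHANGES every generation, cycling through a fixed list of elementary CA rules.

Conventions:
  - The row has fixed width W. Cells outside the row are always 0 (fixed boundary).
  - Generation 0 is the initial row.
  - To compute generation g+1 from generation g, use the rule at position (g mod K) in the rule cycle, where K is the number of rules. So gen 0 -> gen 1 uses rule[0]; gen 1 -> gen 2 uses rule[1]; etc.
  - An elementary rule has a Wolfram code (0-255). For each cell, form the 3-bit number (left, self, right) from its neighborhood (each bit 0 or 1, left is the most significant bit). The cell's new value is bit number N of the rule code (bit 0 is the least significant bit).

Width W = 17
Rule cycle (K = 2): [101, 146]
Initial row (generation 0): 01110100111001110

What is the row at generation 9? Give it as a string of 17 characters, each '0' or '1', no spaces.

Answer: 11010110010111010

Derivation:
Gen 0: 01110100111001110
Gen 1 (rule 101): 00011100001000010
Gen 2 (rule 146): 00101010010100101
Gen 3 (rule 101): 10111110011100111
Gen 4 (rule 146): 00011101101011010
Gen 5 (rule 101): 11000110111101110
Gen 6 (rule 146): 00101000011000101
Gen 7 (rule 101): 10111011001010111
Gen 8 (rule 146): 00010000110000010
Gen 9 (rule 101): 11010110010111010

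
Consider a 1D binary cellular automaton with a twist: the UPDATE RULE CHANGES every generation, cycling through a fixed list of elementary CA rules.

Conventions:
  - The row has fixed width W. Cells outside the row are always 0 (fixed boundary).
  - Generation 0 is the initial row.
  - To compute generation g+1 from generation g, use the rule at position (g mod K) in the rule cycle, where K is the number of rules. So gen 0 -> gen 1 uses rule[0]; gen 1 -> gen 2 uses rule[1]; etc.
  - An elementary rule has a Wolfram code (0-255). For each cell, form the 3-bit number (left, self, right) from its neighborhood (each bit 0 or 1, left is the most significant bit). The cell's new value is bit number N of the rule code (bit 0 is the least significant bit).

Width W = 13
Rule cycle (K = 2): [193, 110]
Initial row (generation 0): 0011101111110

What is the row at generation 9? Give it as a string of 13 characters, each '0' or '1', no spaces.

Answer: 1001100100100

Derivation:
Gen 0: 0011101111110
Gen 1 (rule 193): 1001100111110
Gen 2 (rule 110): 1011101100010
Gen 3 (rule 193): 0001100101000
Gen 4 (rule 110): 0011101111000
Gen 5 (rule 193): 1001100111011
Gen 6 (rule 110): 1011101101111
Gen 7 (rule 193): 0001100100111
Gen 8 (rule 110): 0011101101101
Gen 9 (rule 193): 1001100100100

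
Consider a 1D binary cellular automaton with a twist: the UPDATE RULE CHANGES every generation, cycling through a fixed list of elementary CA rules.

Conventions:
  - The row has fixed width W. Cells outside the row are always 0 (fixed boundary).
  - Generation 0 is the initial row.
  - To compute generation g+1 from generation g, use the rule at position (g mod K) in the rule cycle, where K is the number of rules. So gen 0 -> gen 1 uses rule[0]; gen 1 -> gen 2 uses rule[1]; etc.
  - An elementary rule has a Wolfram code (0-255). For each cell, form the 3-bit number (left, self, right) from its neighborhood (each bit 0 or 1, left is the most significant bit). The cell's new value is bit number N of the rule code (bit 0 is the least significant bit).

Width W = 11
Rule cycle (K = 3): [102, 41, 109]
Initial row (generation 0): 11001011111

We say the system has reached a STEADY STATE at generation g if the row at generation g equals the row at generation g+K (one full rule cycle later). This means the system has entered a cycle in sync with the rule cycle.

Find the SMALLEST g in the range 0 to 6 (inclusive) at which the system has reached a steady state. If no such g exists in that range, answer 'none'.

Gen 0: 11001011111
Gen 1 (rule 102): 01011100001
Gen 2 (rule 41): 00110001100
Gen 3 (rule 109): 10110101101
Gen 4 (rule 102): 11011110111
Gen 5 (rule 41): 10110001100
Gen 6 (rule 109): 11110101101
Gen 7 (rule 102): 00011110111
Gen 8 (rule 41): 11010001100
Gen 9 (rule 109): 11110101101

Answer: 6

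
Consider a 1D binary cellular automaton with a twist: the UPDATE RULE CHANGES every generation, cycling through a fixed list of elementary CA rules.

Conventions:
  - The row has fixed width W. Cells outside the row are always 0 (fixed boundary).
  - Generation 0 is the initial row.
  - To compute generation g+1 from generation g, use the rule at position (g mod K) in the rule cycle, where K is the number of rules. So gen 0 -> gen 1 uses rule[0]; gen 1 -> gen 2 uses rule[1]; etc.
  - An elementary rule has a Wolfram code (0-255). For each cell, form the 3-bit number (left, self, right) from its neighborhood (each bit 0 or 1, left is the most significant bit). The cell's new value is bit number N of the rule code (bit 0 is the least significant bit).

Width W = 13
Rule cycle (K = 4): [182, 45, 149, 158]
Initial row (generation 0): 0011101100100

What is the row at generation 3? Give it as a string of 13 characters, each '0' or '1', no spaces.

Gen 0: 0011101100100
Gen 1 (rule 182): 0101010011110
Gen 2 (rule 45): 0111110010000
Gen 3 (rule 149): 0011101011111

Answer: 0011101011111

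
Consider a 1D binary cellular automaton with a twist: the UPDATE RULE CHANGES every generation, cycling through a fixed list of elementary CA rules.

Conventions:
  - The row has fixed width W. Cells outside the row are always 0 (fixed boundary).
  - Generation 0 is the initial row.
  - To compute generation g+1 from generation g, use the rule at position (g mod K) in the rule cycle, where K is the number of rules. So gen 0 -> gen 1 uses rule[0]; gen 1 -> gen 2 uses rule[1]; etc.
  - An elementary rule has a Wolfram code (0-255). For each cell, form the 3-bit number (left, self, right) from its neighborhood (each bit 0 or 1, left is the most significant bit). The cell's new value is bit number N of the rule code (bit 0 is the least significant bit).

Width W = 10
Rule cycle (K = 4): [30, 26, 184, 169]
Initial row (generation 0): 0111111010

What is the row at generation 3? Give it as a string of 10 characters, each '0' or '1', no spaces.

Answer: 0101000101

Derivation:
Gen 0: 0111111010
Gen 1 (rule 30): 1100000011
Gen 2 (rule 26): 1010000110
Gen 3 (rule 184): 0101000101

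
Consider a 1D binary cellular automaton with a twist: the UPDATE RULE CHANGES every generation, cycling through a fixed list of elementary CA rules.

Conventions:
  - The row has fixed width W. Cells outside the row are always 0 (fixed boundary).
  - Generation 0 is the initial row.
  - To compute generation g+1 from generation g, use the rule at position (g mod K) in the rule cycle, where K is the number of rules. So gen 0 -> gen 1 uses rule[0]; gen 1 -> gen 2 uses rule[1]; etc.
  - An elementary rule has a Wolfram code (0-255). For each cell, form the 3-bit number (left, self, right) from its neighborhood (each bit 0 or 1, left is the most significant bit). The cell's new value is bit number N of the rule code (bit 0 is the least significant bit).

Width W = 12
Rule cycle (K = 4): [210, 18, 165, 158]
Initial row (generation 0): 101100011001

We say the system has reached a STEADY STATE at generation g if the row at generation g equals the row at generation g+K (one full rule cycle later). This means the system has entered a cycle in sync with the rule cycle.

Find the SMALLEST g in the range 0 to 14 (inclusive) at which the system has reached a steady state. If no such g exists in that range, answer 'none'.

Answer: none

Derivation:
Gen 0: 101100011001
Gen 1 (rule 210): 000110101110
Gen 2 (rule 18): 001000000001
Gen 3 (rule 165): 101011111101
Gen 4 (rule 158): 101011111001
Gen 5 (rule 210): 000001111110
Gen 6 (rule 18): 000010000001
Gen 7 (rule 165): 111010111101
Gen 8 (rule 158): 110010111001
Gen 9 (rule 210): 011100011110
Gen 10 (rule 18): 100010100001
Gen 11 (rule 165): 101011101101
Gen 12 (rule 158): 101011001001
Gen 13 (rule 210): 000001110110
Gen 14 (rule 18): 000010000001
Gen 15 (rule 165): 111010111101
Gen 16 (rule 158): 110010111001
Gen 17 (rule 210): 011100011110
Gen 18 (rule 18): 100010100001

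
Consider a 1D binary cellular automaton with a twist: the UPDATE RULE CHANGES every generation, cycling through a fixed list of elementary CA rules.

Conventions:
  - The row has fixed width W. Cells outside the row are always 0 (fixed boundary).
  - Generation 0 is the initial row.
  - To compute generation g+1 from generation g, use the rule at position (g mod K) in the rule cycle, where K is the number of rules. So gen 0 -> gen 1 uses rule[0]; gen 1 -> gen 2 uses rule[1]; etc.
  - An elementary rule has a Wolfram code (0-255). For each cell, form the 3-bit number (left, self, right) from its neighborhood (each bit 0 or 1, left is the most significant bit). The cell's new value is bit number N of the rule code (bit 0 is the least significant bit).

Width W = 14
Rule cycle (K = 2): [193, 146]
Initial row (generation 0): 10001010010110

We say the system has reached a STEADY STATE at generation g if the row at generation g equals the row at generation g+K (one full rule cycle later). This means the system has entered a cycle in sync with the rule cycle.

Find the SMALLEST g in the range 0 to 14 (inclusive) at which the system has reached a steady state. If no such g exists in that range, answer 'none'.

Gen 0: 10001010010110
Gen 1 (rule 193): 00100000000010
Gen 2 (rule 146): 01010000000101
Gen 3 (rule 193): 00000111110000
Gen 4 (rule 146): 00001011101000
Gen 5 (rule 193): 11100001100011
Gen 6 (rule 146): 01010010010100
Gen 7 (rule 193): 00000000000001
Gen 8 (rule 146): 00000000000010
Gen 9 (rule 193): 11111111111000
Gen 10 (rule 146): 01111111110100
Gen 11 (rule 193): 00111111110001
Gen 12 (rule 146): 01011111101010
Gen 13 (rule 193): 00001111100000
Gen 14 (rule 146): 00010111010000
Gen 15 (rule 193): 11000011000111
Gen 16 (rule 146): 00100100101010

Answer: none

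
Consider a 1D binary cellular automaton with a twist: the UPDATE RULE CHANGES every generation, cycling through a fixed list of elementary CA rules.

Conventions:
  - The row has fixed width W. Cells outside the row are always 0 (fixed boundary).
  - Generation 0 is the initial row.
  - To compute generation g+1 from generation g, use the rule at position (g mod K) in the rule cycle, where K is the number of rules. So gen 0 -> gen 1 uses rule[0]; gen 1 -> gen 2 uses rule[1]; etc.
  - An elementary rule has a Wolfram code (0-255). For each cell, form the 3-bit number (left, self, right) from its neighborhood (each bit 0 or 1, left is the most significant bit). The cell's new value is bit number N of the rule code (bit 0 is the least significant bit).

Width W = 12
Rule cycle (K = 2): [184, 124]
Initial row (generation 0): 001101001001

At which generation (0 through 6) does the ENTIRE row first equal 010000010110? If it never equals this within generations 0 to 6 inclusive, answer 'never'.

Gen 0: 001101001001
Gen 1 (rule 184): 001010100100
Gen 2 (rule 124): 001111110110
Gen 3 (rule 184): 001111101101
Gen 4 (rule 124): 001000111111
Gen 5 (rule 184): 000100111110
Gen 6 (rule 124): 000110100011

Answer: never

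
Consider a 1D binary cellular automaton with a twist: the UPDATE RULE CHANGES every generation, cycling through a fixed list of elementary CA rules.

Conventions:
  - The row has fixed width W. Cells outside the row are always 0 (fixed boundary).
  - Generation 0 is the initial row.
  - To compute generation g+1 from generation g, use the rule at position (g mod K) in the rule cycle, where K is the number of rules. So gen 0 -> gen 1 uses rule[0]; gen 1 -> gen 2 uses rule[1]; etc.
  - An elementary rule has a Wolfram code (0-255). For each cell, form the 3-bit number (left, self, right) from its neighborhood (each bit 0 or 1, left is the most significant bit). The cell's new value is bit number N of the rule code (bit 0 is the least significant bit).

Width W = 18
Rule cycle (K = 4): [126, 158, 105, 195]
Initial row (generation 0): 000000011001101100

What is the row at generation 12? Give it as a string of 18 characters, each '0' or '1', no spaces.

Answer: 010000011110010110

Derivation:
Gen 0: 000000011001101100
Gen 1 (rule 126): 000000111111111110
Gen 2 (rule 158): 000001111111111101
Gen 3 (rule 105): 111101000000000110
Gen 4 (rule 195): 011100011111111010
Gen 5 (rule 126): 110110110000001111
Gen 6 (rule 158): 100100101000011110
Gen 7 (rule 105): 000000010011010010
Gen 8 (rule 195): 111111100101000100
Gen 9 (rule 126): 100000111111101110
Gen 10 (rule 158): 110001111111001101
Gen 11 (rule 105): 110101000001001110
Gen 12 (rule 195): 010000011110010110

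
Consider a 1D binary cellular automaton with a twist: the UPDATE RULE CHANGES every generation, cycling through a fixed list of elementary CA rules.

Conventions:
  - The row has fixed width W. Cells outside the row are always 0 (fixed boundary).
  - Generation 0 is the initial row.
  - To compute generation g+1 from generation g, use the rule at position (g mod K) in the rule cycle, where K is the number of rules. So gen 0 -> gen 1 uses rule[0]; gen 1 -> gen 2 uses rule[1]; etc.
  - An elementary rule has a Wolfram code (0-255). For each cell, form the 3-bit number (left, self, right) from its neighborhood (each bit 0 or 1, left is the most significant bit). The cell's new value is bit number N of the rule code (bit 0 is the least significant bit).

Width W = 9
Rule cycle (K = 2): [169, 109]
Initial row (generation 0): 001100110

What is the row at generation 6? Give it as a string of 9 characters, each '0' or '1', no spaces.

Answer: 100000101

Derivation:
Gen 0: 001100110
Gen 1 (rule 169): 101000100
Gen 2 (rule 109): 111010101
Gen 3 (rule 169): 110101010
Gen 4 (rule 109): 111111110
Gen 5 (rule 169): 111111100
Gen 6 (rule 109): 100000101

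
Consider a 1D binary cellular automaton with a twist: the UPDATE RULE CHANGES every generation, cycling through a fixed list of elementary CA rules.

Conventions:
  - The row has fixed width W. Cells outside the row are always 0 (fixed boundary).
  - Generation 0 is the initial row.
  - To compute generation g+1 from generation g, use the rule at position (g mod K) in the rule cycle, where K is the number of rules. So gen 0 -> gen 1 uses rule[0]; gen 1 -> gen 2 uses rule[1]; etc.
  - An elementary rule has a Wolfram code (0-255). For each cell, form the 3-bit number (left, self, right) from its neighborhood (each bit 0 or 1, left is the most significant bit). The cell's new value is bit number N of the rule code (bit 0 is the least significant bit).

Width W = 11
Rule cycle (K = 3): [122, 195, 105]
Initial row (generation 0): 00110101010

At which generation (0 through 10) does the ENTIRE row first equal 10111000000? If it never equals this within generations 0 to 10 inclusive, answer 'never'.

Answer: 2

Derivation:
Gen 0: 00110101010
Gen 1 (rule 122): 01111010101
Gen 2 (rule 195): 10111000000
Gen 3 (rule 105): 01101011111
Gen 4 (rule 122): 11110110001
Gen 5 (rule 195): 01110010110
Gen 6 (rule 105): 01010001110
Gen 7 (rule 122): 10101011011
Gen 8 (rule 195): 00000001001
Gen 9 (rule 105): 11111100000
Gen 10 (rule 122): 10000110000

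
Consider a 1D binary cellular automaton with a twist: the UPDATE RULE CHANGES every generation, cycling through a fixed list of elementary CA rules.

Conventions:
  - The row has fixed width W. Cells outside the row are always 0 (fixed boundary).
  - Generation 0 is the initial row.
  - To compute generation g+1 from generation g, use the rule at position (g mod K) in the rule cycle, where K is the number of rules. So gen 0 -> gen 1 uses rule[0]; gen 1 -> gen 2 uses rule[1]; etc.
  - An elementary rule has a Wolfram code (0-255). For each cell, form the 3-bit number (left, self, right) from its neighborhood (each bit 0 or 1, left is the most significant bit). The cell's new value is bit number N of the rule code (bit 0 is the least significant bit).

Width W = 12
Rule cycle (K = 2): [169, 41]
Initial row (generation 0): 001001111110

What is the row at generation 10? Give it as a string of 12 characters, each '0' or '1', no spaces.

Gen 0: 001001111110
Gen 1 (rule 169): 100001111100
Gen 2 (rule 41): 001101000001
Gen 3 (rule 169): 101010011100
Gen 4 (rule 41): 010100010001
Gen 5 (rule 169): 001001000100
Gen 6 (rule 41): 100000010001
Gen 7 (rule 169): 001111000100
Gen 8 (rule 41): 101000010001
Gen 9 (rule 169): 010011000100
Gen 10 (rule 41): 000010010001

Answer: 000010010001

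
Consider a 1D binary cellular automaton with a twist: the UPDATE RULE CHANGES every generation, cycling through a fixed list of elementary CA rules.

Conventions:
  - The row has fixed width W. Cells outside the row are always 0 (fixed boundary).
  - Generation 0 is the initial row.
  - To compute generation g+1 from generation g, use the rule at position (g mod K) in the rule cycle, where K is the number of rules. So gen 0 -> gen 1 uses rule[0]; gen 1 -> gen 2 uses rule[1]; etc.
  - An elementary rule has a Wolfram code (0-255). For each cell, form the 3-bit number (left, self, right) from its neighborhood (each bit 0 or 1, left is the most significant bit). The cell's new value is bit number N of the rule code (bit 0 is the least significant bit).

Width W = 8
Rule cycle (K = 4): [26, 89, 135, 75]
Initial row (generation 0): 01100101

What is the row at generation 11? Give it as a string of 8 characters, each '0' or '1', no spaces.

Gen 0: 01100101
Gen 1 (rule 26): 11011000
Gen 2 (rule 89): 11011111
Gen 3 (rule 135): 00001110
Gen 4 (rule 75): 11111010
Gen 5 (rule 26): 10000001
Gen 6 (rule 89): 01111100
Gen 7 (rule 135): 10111001
Gen 8 (rule 75): 00101010
Gen 9 (rule 26): 01000001
Gen 10 (rule 89): 00111100
Gen 11 (rule 135): 11011001

Answer: 11011001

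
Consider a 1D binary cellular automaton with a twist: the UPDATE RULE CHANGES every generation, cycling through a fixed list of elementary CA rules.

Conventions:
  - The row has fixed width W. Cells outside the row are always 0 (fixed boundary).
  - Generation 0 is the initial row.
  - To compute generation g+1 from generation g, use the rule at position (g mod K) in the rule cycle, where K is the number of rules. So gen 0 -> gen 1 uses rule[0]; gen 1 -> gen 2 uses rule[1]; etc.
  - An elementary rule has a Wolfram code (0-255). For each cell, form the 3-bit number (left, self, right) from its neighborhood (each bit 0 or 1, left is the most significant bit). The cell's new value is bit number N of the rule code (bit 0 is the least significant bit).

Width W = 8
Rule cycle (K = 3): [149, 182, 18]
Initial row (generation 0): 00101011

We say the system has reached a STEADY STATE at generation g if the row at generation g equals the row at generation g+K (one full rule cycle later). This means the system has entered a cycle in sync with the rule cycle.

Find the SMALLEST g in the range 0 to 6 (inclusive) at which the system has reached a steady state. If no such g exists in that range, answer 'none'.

Answer: 4

Derivation:
Gen 0: 00101011
Gen 1 (rule 149): 10101000
Gen 2 (rule 182): 11111100
Gen 3 (rule 18): 00000010
Gen 4 (rule 149): 11111011
Gen 5 (rule 182): 01110100
Gen 6 (rule 18): 10000010
Gen 7 (rule 149): 11111011
Gen 8 (rule 182): 01110100
Gen 9 (rule 18): 10000010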